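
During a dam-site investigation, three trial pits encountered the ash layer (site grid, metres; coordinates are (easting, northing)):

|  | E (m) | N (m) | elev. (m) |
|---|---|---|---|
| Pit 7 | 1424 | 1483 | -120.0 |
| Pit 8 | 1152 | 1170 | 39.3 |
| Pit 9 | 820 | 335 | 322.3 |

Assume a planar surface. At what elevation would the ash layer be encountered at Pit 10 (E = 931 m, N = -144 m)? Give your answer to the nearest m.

376 m

Two edge vectors: Pit 7→Pit 8 = (-272, -313, 159.3), Pit 7→Pit 9 = (-604, -1148, 442.3).
Normal n = (Pit 7→Pit 8) × (Pit 7→Pit 9) = (44436.5, 24088.4, 123204).
So ∂z/∂E = −n_x/n_z = −0.36067 and ∂z/∂N = −n_y/n_z = −0.19552.
Intercept c from Pit 7: -120 + 513.60 + 289.95 = 683.55.
At (931, -144): z = −335.8 + 28.2 + 683.55 = 375.9 m.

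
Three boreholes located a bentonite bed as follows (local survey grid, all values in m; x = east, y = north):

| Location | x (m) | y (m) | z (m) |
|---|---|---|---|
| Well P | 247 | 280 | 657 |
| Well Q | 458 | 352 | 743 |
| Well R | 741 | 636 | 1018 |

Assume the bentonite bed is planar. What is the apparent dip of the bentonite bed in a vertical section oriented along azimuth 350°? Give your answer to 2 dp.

Let the plane be z = a·x + b·y + c.
Well Q−Well P: 211a + 72b = 86;  Well R−Well P: 494a + 356b = 361.
Solving gives a = 0.11692, b = 0.85180.
Unit vector along 350° is (sin 350°, cos 350°) = (-0.1736, 0.9848).
Slope in that direction = a·(-0.1736) + b·(0.9848) = 0.81856.
Apparent dip = arctan|0.81856| = 39.30° (true dip is 40.7°, so apparent ≤ true as expected).

39.30°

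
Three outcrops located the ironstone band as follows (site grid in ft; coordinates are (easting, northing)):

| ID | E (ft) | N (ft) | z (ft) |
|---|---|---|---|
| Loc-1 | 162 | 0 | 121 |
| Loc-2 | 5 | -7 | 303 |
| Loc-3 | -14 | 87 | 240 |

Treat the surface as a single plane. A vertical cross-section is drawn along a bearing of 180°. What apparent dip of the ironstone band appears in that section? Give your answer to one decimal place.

41.9°

Let the plane be z = a·E + b·N + c.
Loc-2−Loc-1: −157a − 7b = 182;  Loc-3−Loc-1: −176a + 87b = 119.
Solving gives a = −1.11927, b = −0.89645.
Unit vector along 180° is (sin 180°, cos 180°) = (0.0000, -1.0000).
Slope in that direction = a·(0.0000) + b·(-1.0000) = 0.89645.
Apparent dip = arctan|0.89645| = 41.9° (true dip is 55.1°, so apparent ≤ true as expected).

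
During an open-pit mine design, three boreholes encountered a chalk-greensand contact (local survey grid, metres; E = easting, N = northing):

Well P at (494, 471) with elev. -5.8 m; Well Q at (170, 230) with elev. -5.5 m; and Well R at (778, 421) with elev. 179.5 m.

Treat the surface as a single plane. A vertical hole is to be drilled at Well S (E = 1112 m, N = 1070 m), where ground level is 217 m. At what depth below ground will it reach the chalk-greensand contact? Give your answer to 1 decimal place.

Let the plane be z = a·E + b·N + c.
Well Q−Well P: −324a − 241b = 0.3;  Well R−Well P: 284a − 50b = 185.3.
Solving gives a = 0.527412, b = −0.710297.
Then c = -5.8 − a·494 − b·471 = 68.21.
At (1112, 1070): z_contact = 586.48 − 760.02 + 68.21 = -105.33 m.
Depth below ground = 217 − (-105.33) = 322.3 m.

322.3 m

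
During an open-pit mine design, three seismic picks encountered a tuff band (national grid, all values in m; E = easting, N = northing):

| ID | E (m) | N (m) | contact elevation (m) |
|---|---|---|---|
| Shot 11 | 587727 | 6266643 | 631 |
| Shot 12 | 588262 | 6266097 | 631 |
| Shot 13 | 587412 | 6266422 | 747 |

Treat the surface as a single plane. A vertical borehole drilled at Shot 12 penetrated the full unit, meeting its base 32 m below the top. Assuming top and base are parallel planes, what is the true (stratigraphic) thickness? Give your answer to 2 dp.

30.60 m

Two edge vectors: Shot 11→Shot 12 = (535, -546, 0), Shot 11→Shot 13 = (-315, -221, 116).
Normal n = (Shot 11→Shot 12) × (Shot 11→Shot 13) = (-63336, -62060, -290225).
So ∂z/∂E = −n_x/n_z = −0.21823 and ∂z/∂N = −n_y/n_z = −0.21383.
|∇z| = √(a²+b²) = 0.30553, so dip δ = arctan(0.30553) = 16.99°.
True thickness = vertical thickness × cos δ = 32 × cos 16.99° = 30.60 m.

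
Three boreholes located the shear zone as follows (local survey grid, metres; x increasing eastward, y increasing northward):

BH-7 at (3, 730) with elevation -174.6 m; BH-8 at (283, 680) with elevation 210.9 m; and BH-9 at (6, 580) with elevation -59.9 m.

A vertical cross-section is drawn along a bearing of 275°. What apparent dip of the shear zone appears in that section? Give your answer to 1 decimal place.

Two edge vectors: BH-7→BH-8 = (280, -50, 385.5), BH-7→BH-9 = (3, -150, 114.7).
Normal n = (BH-7→BH-8) × (BH-7→BH-9) = (52090, -30959.5, -41850).
So ∂z/∂x = −n_x/n_z = 1.24468 and ∂z/∂y = −n_y/n_z = −0.73977.
Unit vector along 275° is (sin 275°, cos 275°) = (-0.9962, 0.0872).
Slope in that direction = a·(-0.9962) + b·(0.0872) = −1.30442.
Apparent dip = arctan|1.30442| = 52.5° (true dip is 55.4°, so apparent ≤ true as expected).

52.5°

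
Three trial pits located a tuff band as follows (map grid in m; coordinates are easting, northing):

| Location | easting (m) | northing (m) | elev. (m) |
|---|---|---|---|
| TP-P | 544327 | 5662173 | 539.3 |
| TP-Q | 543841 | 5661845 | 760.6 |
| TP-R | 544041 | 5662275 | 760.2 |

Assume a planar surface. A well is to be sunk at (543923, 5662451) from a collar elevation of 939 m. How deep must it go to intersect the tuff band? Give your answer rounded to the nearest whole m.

Let the plane be z = a·easting + b·northing + c.
TP-Q−TP-P: −486a − 328b = 221.3;  TP-R−TP-P: −286a + 102b = 220.9.
Solving gives a = −0.66276887, b = 0.30733436.
Then c = 539.3 − a·544327 − b·5662173 = −1378878.01.
At (543923, 5662451): z_contact = −360495.2 + 1740265.7 − 1378878.01 = 892.5 m.
Depth below ground = 939 − 892.5 = 47 m.

47 m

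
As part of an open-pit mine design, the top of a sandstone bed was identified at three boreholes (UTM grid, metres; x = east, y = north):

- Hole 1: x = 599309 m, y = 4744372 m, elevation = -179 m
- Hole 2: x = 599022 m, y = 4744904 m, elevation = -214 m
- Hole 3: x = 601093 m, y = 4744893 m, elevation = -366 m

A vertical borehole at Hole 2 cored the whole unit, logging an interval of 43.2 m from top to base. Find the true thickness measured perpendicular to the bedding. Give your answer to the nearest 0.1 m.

Two edge vectors: Hole 1→Hole 2 = (-287, 532, -35), Hole 1→Hole 3 = (1784, 521, -187).
Normal n = (Hole 1→Hole 2) × (Hole 1→Hole 3) = (-81249, -116109, -1098615).
So ∂z/∂x = −n_x/n_z = −0.07396 and ∂z/∂y = −n_y/n_z = −0.10569.
|∇z| = √(a²+b²) = 0.12899, so dip δ = arctan(0.12899) = 7.35°.
True thickness = vertical thickness × cos δ = 43.2 × cos 7.35° = 42.8 m.

42.8 m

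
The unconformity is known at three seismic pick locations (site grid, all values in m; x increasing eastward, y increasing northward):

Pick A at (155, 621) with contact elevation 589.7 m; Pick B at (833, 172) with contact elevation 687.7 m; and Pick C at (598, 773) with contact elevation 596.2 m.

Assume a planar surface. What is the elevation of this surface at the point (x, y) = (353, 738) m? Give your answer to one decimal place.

586.3 m

Two edge vectors: Pick A→Pick B = (678, -449, 98), Pick A→Pick C = (443, 152, 6.5).
Normal n = (Pick A→Pick B) × (Pick A→Pick C) = (-17814.5, 39007, 301963).
So ∂z/∂x = −n_x/n_z = 0.05900 and ∂z/∂y = −n_y/n_z = −0.12918.
Intercept c from Pick A: 589.7 − 9.14 + 80.22 = 660.78.
At (353, 738): z = 20.8 − 95.3 + 660.78 = 586.3 m.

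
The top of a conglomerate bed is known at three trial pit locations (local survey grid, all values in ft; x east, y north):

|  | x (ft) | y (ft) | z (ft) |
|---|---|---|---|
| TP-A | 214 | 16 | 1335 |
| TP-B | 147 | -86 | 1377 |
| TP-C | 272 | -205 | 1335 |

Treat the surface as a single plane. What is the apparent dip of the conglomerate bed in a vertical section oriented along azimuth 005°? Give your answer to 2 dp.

8.87°

Two edge vectors: TP-A→TP-B = (-67, -102, 42), TP-A→TP-C = (58, -221, 0).
Normal n = (TP-A→TP-B) × (TP-A→TP-C) = (9282, 2436, 20723).
So ∂z/∂x = −n_x/n_z = −0.44791 and ∂z/∂y = −n_y/n_z = −0.11755.
Unit vector along 005° is (sin 5°, cos 5°) = (0.0872, 0.9962).
Slope in that direction = a·(0.0872) + b·(0.9962) = −0.15614.
Apparent dip = arctan|0.15614| = 8.87° (true dip is 24.8°, so apparent ≤ true as expected).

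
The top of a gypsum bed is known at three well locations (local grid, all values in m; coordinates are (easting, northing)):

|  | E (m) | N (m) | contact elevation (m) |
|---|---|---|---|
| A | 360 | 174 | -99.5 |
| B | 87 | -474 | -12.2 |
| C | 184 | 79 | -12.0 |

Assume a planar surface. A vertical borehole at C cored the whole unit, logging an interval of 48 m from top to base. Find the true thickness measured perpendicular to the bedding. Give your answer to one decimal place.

41.9 m

Two edge vectors: A→B = (-273, -648, 87.3), A→C = (-176, -95, 87.5).
Normal n = (A→B) × (A→C) = (-48406.5, 8522.7, -88113).
So ∂z/∂E = −n_x/n_z = −0.54937 and ∂z/∂N = −n_y/n_z = 0.09672.
|∇z| = √(a²+b²) = 0.55782, so dip δ = arctan(0.55782) = 29.15°.
True thickness = vertical thickness × cos δ = 48 × cos 29.15° = 41.9 m.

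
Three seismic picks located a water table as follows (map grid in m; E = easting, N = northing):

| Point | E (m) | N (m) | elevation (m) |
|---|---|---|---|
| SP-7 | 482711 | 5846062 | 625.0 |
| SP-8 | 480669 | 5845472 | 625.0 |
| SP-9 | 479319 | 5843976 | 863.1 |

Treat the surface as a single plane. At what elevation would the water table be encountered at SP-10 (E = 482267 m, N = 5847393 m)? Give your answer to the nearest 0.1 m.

310.8 m

Two edge vectors: SP-7→SP-8 = (-2042, -590, 0), SP-7→SP-9 = (-3392, -2086, 238.1).
Normal n = (SP-7→SP-8) × (SP-7→SP-9) = (-140479, 486200.2, 2258332).
So ∂z/∂E = −n_x/n_z = 0.062204760 and ∂z/∂N = −n_y/n_z = −0.215291729.
Intercept c from SP-7: 625 − 30026.92 + 1258608.79 = 1229206.87.
At (482267, 5847393): z = 29999.3 − 1258895.3 + 1229206.87 = 310.8 m.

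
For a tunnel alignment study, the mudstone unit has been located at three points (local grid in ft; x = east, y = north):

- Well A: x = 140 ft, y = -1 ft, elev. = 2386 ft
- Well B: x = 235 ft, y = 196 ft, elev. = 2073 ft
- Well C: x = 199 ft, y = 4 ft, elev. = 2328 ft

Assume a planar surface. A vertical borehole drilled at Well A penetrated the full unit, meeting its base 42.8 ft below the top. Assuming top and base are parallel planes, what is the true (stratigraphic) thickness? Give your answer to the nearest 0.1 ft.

Two edge vectors: Well A→Well B = (95, 197, -313), Well A→Well C = (59, 5, -58).
Normal n = (Well A→Well B) × (Well A→Well C) = (-9861, -12957, -11148).
So ∂z/∂x = −n_x/n_z = −0.88455 and ∂z/∂y = −n_y/n_z = −1.16227.
|∇z| = √(a²+b²) = 1.46059, so dip δ = arctan(1.46059) = 55.60°.
True thickness = vertical thickness × cos δ = 42.8 × cos 55.60° = 24.2 ft.

24.2 ft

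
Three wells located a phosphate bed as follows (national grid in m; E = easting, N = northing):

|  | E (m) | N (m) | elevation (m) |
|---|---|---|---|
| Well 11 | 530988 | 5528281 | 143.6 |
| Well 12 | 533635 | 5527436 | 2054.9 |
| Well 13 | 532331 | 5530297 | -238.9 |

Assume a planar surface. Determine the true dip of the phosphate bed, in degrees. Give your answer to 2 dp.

Two edge vectors: Well 11→Well 12 = (2647, -845, 1911.3), Well 11→Well 13 = (1343, 2016, -382.5).
Normal n = (Well 11→Well 12) × (Well 11→Well 13) = (-3529968.3, 3579353.4, 6471187).
So ∂z/∂E = −n_x/n_z = 0.54549 and ∂z/∂N = −n_y/n_z = −0.55312.
Gradient magnitude |∇z| = √(a² + b²) = √(0.29756 + 0.30594) = 0.77685.
True dip = arctan(0.77685) = 37.84°, dipping toward NW (azimuth ≈ 315°).

37.84°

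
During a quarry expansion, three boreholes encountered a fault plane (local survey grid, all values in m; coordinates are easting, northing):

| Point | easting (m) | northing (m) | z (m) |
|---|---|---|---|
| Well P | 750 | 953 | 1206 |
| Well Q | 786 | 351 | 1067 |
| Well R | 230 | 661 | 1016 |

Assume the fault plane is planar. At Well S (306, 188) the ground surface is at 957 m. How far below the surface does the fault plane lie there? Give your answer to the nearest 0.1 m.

39.3 m

Two edge vectors: Well P→Well Q = (36, -602, -139), Well P→Well R = (-520, -292, -190).
Normal n = (Well P→Well Q) × (Well P→Well R) = (73792, 79120, -323552).
So ∂z/∂easting = −n_x/n_z = 0.22807 and ∂z/∂northing = −n_y/n_z = 0.24454.
Intercept c from Well P: 1206 − 171.05 − 233.04 = 801.91.
At (306, 188): z_contact = 69.79 + 45.97 + 801.91 = 917.67 m.
Depth below ground = 957 − 917.67 = 39.3 m.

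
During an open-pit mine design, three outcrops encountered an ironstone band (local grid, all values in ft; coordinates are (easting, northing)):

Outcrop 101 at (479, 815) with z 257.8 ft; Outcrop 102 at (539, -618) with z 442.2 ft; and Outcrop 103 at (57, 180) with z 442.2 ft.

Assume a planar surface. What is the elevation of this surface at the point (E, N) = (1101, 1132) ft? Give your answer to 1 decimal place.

Let the plane be z = a·E + b·N + c.
Outcrop 102−Outcrop 101: 60a − 1433b = 184.4;  Outcrop 103−Outcrop 101: −422a − 635b = 184.4.
Solving gives a = −0.228913, b = −0.138266.
Then c = 257.8 − a·479 − b·815 = 480.14.
At (1101, 1132): z = −252.0 − 156.5 + 480.14 = 71.6 ft.

71.6 ft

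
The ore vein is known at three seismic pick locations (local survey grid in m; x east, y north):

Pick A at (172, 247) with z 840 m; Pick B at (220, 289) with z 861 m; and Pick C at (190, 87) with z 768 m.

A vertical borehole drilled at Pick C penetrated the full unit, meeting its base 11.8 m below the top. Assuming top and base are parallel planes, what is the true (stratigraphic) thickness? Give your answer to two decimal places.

Let the plane be z = a·x + b·y + c.
Pick B−Pick A: 48a + 42b = 21;  Pick C−Pick A: 18a − 160b = −72.
Solving gives a = 0.03983, b = 0.45448.
|∇z| = √(a²+b²) = 0.45622, so dip δ = arctan(0.45622) = 24.52°.
True thickness = vertical thickness × cos δ = 11.8 × cos 24.52° = 10.74 m.

10.74 m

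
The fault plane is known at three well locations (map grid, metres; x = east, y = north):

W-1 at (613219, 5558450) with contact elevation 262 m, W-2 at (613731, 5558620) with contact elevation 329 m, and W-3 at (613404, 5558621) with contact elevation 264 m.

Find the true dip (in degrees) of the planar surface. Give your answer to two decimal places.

15.83°

Let the plane be z = a·x + b·y + c.
W-2−W-1: 512a + 170b = 67;  W-3−W-1: 185a + 171b = 2.
Solving gives a = 0.19816, b = −0.20268.
Gradient magnitude |∇z| = √(a² + b²) = √(0.03927 + 0.04108) = 0.28346.
True dip = arctan(0.28346) = 15.83°, dipping toward NW (azimuth ≈ 316°).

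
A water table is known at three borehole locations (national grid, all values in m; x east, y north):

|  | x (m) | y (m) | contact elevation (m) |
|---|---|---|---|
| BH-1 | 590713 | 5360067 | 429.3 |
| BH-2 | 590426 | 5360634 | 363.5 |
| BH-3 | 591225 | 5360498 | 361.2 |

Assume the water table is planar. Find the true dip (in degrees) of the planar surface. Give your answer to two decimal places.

Two edge vectors: BH-1→BH-2 = (-287, 567, -65.8), BH-1→BH-3 = (512, 431, -68.1).
Normal n = (BH-1→BH-2) × (BH-1→BH-3) = (-10252.9, -53234.3, -414001).
So ∂z/∂x = −n_x/n_z = −0.02477 and ∂z/∂y = −n_y/n_z = −0.12858.
Gradient magnitude |∇z| = √(a² + b²) = √(0.00061 + 0.01653) = 0.13095.
True dip = arctan(0.13095) = 7.46°, dipping toward N (azimuth ≈ 011°).

7.46°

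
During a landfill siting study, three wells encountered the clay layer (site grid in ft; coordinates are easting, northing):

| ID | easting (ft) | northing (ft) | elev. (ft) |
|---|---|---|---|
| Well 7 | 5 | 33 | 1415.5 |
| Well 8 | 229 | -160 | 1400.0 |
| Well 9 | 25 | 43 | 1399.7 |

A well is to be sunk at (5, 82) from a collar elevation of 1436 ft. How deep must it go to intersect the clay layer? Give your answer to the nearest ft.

Let the plane be z = a·easting + b·northing + c.
Well 8−Well 7: 224a − 193b = −15.5;  Well 9−Well 7: 20a + 10b = −15.8.
Solving gives a = −0.52531, b = −0.52938.
Then c = 1415.5 − a·5 − b·33 = 1435.60.
At (5, 82): z_contact = −2.6 − 43.4 + 1435.60 = 1389.6 ft.
Depth below ground = 1436 − 1389.6 = 46 ft.

46 ft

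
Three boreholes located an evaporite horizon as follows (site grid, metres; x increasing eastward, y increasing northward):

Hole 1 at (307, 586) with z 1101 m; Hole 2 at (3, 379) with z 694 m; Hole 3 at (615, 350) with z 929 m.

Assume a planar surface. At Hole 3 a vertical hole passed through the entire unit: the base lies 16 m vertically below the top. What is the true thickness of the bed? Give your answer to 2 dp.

9.37 m

Two edge vectors: Hole 1→Hole 2 = (-304, -207, -407), Hole 1→Hole 3 = (308, -236, -172).
Normal n = (Hole 1→Hole 2) × (Hole 1→Hole 3) = (-60448, -177644, 135500).
So ∂z/∂x = −n_x/n_z = 0.44611 and ∂z/∂y = −n_y/n_z = 1.31103.
|∇z| = √(a²+b²) = 1.38485, so dip δ = arctan(1.38485) = 54.17°.
True thickness = vertical thickness × cos δ = 16 × cos 54.17° = 9.37 m.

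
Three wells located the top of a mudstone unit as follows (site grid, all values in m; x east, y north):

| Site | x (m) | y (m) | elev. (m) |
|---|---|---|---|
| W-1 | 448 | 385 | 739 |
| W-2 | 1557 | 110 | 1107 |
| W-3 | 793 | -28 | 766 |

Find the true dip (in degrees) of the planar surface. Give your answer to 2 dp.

Two edge vectors: W-1→W-2 = (1109, -275, 368), W-1→W-3 = (345, -413, 27).
Normal n = (W-1→W-2) × (W-1→W-3) = (144559, 97017, -363142).
So ∂z/∂x = −n_x/n_z = 0.39808 and ∂z/∂y = −n_y/n_z = 0.26716.
Gradient magnitude |∇z| = √(a² + b²) = √(0.15847 + 0.07137) = 0.47942.
True dip = arctan(0.47942) = 25.61°, dipping toward SW (azimuth ≈ 236°).

25.61°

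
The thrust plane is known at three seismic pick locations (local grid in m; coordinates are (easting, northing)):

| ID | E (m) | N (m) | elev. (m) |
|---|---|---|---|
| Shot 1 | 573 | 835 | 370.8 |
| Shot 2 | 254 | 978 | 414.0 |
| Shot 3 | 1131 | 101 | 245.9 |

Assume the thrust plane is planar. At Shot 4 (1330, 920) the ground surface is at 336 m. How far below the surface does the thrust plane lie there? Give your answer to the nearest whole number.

Let the plane be z = a·E + b·N + c.
Shot 2−Shot 1: −319a + 143b = 43.2;  Shot 3−Shot 1: 558a − 734b = −124.9.
Solving gives a = −0.08972, b = 0.10196.
Then c = 370.8 − a·573 − b·835 = 337.07.
At (1330, 920): z_contact = −119.3 + 93.8 + 337.07 = 311.6 m.
Depth below ground = 336 − 311.6 = 24 m.

24 m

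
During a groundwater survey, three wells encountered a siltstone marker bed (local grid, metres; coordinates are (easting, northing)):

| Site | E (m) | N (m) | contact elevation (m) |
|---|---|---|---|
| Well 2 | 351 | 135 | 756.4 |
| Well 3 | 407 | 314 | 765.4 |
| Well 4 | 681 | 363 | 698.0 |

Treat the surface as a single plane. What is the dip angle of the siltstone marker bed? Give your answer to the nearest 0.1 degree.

Two edge vectors: Well 2→Well 3 = (56, 179, 9), Well 2→Well 4 = (330, 228, -58.4).
Normal n = (Well 2→Well 3) × (Well 2→Well 4) = (-12505.6, 6240.4, -46302).
So ∂z/∂E = −n_x/n_z = −0.27009 and ∂z/∂N = −n_y/n_z = 0.13478.
Gradient magnitude |∇z| = √(a² + b²) = √(0.07295 + 0.01816) = 0.30185.
True dip = arctan(0.30185) = 16.8°, dipping toward ESE (azimuth ≈ 117°).

16.8°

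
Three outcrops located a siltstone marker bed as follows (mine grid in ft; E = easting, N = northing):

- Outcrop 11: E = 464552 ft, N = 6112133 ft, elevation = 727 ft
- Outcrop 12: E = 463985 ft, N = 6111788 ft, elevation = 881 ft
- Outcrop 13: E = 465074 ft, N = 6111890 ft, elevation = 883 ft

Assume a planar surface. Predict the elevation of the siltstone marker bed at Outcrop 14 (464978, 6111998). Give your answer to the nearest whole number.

Let the plane be z = a·E + b·N + c.
Outcrop 12−Outcrop 11: −567a − 345b = 154;  Outcrop 13−Outcrop 11: 522a − 243b = 156.
Solving gives a = 0.05158696, b = −0.53115887.
Then c = 727 − a·464552 − b·6112133 = 3223275.81.
At (464978, 6111998): z = 23986.8 − 3246441.9 + 3223275.81 = 820.7 ft.

821 ft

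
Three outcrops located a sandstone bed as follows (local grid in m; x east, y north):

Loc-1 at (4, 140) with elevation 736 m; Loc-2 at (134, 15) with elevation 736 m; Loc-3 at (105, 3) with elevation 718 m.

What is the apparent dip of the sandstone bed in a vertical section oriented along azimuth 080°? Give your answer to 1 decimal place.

Let the plane be z = a·x + b·y + c.
Loc-2−Loc-1: 130a − 125b = 0;  Loc-3−Loc-1: 101a − 137b = −18.
Solving gives a = 0.43394, b = 0.45130.
Unit vector along 080° is (sin 80°, cos 80°) = (0.9848, 0.1736).
Slope in that direction = a·(0.9848) + b·(0.1736) = 0.50572.
Apparent dip = arctan|0.50572| = 26.8° (true dip is 32.1°, so apparent ≤ true as expected).

26.8°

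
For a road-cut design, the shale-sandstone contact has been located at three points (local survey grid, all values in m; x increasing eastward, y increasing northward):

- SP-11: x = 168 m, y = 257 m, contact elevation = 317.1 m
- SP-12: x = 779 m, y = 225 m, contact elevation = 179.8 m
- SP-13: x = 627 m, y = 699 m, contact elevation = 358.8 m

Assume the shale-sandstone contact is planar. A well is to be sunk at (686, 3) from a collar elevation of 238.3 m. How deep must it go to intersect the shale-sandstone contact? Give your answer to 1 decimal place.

Two edge vectors: SP-11→SP-12 = (611, -32, -137.3), SP-11→SP-13 = (459, 442, 41.7).
Normal n = (SP-11→SP-12) × (SP-11→SP-13) = (59352.2, -88499.4, 284750).
So ∂z/∂x = −n_x/n_z = −0.20844 and ∂z/∂y = −n_y/n_z = 0.31080.
Intercept c from SP-11: 317.1 + 35.02 − 79.87 = 272.24.
At (686, 3): z_contact = −142.99 + 0.93 + 272.24 = 130.19 m.
Depth below ground = 238.3 − 130.19 = 108.1 m.

108.1 m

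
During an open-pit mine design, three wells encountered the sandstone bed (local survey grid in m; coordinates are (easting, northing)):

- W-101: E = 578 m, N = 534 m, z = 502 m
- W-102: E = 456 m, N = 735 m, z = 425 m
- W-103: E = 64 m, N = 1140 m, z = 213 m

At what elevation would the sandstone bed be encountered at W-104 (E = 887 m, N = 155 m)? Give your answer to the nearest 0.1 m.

677.9 m

Let the plane be z = a·E + b·N + c.
W-102−W-101: −122a + 201b = −77;  W-103−W-101: −514a + 606b = −289.
Solving gives a = 0.388912, b = −0.147029.
Then c = 502 − a·578 − b·534 = 355.72.
At (887, 155): z = 345.0 − 22.8 + 355.72 = 677.9 m.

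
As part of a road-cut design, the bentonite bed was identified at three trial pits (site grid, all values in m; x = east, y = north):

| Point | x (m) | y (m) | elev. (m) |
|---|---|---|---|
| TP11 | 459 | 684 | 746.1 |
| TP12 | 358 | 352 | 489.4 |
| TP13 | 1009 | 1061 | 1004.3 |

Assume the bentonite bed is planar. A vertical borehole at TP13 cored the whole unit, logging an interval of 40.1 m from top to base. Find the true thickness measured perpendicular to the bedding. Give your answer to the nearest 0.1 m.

Two edge vectors: TP11→TP12 = (-101, -332, -256.7), TP11→TP13 = (550, 377, 258.2).
Normal n = (TP11→TP12) × (TP11→TP13) = (11053.5, -115106.8, 144523).
So ∂z/∂x = −n_x/n_z = −0.07648 and ∂z/∂y = −n_y/n_z = 0.79646.
|∇z| = √(a²+b²) = 0.80012, so dip δ = arctan(0.80012) = 38.66°.
True thickness = vertical thickness × cos δ = 40.1 × cos 38.66° = 31.3 m.

31.3 m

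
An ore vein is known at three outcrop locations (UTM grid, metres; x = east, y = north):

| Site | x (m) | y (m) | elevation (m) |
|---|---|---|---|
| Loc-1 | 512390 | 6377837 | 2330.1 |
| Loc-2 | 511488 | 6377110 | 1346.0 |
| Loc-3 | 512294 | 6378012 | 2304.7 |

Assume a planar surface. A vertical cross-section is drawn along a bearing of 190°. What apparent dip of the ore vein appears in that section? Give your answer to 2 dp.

Let the plane be z = a·x + b·y + c.
Loc-2−Loc-1: −902a − 727b = −984.1;  Loc-3−Loc-1: −96a + 175b = −25.4.
Solving gives a = 0.83765, b = 0.31437.
Unit vector along 190° is (sin 190°, cos 190°) = (-0.1736, -0.9848).
Slope in that direction = a·(-0.1736) + b·(-0.9848) = −0.45505.
Apparent dip = arctan|0.45505| = 24.47° (true dip is 41.8°, so apparent ≤ true as expected).

24.47°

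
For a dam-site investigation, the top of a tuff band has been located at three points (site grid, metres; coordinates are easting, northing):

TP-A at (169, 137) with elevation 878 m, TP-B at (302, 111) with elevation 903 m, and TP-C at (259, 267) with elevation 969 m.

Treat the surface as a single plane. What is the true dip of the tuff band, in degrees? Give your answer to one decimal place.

30.0°

Two edge vectors: TP-A→TP-B = (133, -26, 25), TP-A→TP-C = (90, 130, 91).
Normal n = (TP-A→TP-B) × (TP-A→TP-C) = (-5616, -9853, 19630).
So ∂z/∂easting = −n_x/n_z = 0.28609 and ∂z/∂northing = −n_y/n_z = 0.50194.
Gradient magnitude |∇z| = √(a² + b²) = √(0.08185 + 0.25194) = 0.57774.
True dip = arctan(0.57774) = 30.0°, dipping toward SSW (azimuth ≈ 210°).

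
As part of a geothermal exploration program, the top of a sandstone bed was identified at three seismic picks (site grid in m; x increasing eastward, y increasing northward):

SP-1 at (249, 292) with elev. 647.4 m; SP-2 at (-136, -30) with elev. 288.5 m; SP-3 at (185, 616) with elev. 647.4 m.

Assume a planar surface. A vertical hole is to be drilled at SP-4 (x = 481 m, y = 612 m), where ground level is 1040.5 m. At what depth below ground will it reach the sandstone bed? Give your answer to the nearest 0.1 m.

156.9 m

Two edge vectors: SP-1→SP-2 = (-385, -322, -358.9), SP-1→SP-3 = (-64, 324, 0).
Normal n = (SP-1→SP-2) × (SP-1→SP-3) = (116283.6, 22969.6, -145348).
So ∂z/∂x = −n_x/n_z = 0.80004 and ∂z/∂y = −n_y/n_z = 0.15803.
Intercept c from SP-1: 647.4 − 199.21 − 46.15 = 402.05.
At (481, 612): z_contact = 384.82 + 96.72 + 402.05 = 883.58 m.
Depth below ground = 1040.5 − 883.58 = 156.9 m.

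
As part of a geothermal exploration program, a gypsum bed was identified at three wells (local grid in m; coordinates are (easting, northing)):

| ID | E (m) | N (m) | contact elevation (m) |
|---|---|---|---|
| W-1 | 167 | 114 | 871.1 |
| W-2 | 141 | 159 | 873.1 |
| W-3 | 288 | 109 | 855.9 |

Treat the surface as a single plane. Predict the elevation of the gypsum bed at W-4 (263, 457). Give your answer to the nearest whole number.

849 m

Let the plane be z = a·E + b·N + c.
W-2−W-1: −26a + 45b = 2;  W-3−W-1: 121a − 5b = −15.2.
Solving gives a = −0.12681, b = −0.02882.
Then c = 871.1 − a·167 − b·114 = 895.56.
At (263, 457): z = −33.4 − 13.2 + 895.56 = 849.0 m.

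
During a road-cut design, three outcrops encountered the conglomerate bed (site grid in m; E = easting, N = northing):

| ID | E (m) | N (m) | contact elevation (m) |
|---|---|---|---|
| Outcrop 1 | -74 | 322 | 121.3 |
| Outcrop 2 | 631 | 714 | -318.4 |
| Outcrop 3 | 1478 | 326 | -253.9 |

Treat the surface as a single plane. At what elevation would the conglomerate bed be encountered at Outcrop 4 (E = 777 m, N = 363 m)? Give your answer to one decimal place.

-111.2 m

Two edge vectors: Outcrop 1→Outcrop 2 = (705, 392, -439.7), Outcrop 1→Outcrop 3 = (1552, 4, -375.2).
Normal n = (Outcrop 1→Outcrop 2) × (Outcrop 1→Outcrop 3) = (-145319.6, -417898.4, -605564).
So ∂z/∂E = −n_x/n_z = −0.239974 and ∂z/∂N = −n_y/n_z = −0.690098.
Intercept c from Outcrop 1: 121.3 − 17.76 + 222.21 = 325.75.
At (777, 363): z = −186.5 − 250.5 + 325.75 = -111.2 m.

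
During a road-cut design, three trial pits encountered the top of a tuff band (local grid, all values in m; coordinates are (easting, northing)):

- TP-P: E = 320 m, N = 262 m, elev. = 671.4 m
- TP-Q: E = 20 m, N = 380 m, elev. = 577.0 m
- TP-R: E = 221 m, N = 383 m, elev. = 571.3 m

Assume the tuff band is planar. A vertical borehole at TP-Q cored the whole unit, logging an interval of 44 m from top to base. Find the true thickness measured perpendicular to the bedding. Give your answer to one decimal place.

33.7 m

Let the plane be z = a·E + b·N + c.
TP-Q−TP-P: −300a + 118b = −94.4;  TP-R−TP-P: −99a + 121b = −100.1.
Solving gives a = −0.01582, b = −0.84021.
|∇z| = √(a²+b²) = 0.84036, so dip δ = arctan(0.84036) = 40.04°.
True thickness = vertical thickness × cos δ = 44 × cos 40.04° = 33.7 m.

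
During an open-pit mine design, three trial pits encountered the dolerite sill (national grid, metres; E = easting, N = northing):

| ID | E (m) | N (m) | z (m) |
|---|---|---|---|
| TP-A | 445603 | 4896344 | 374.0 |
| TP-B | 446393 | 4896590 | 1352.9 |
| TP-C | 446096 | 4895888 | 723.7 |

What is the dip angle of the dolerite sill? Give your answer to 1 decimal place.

49.9°

Two edge vectors: TP-A→TP-B = (790, 246, 978.9), TP-A→TP-C = (493, -456, 349.7).
Normal n = (TP-A→TP-B) × (TP-A→TP-C) = (532404.6, 206334.7, -481518).
So ∂z/∂E = −n_x/n_z = 1.10568 and ∂z/∂N = −n_y/n_z = 0.42851.
Gradient magnitude |∇z| = √(a² + b²) = √(1.22253 + 0.18362) = 1.18581.
True dip = arctan(1.18581) = 49.9°, dipping toward WSW (azimuth ≈ 249°).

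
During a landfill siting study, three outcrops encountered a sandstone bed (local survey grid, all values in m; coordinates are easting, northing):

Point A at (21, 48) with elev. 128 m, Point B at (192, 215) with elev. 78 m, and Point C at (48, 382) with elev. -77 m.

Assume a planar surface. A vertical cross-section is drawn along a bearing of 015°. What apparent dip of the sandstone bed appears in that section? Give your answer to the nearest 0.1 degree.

28.0°

Let the plane be z = a·easting + b·northing + c.
Point B−Point A: 171a + 167b = −50;  Point C−Point A: 27a + 334b = −205.
Solving gives a = 0.33333, b = −0.64072.
Unit vector along 015° is (sin 15°, cos 15°) = (0.2588, 0.9659).
Slope in that direction = a·(0.2588) + b·(0.9659) = −0.53261.
Apparent dip = arctan|0.53261| = 28.0° (true dip is 35.8°, so apparent ≤ true as expected).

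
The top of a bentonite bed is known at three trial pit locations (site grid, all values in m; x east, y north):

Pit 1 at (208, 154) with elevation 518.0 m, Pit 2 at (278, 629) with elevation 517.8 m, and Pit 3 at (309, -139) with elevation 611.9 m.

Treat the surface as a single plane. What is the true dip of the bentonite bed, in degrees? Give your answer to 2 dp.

33.33°

Let the plane be z = a·x + b·y + c.
Pit 2−Pit 1: 70a + 475b = −0.2;  Pit 3−Pit 1: 101a − 293b = 93.9.
Solving gives a = 0.65042, b = −0.09627.
Gradient magnitude |∇z| = √(a² + b²) = √(0.42304 + 0.00927) = 0.65750.
True dip = arctan(0.65750) = 33.33°, dipping toward W (azimuth ≈ 278°).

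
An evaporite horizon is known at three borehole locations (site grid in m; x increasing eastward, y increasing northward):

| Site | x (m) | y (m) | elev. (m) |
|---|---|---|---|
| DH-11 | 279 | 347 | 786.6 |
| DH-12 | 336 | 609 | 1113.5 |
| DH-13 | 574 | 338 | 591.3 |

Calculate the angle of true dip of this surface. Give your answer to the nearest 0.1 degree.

Let the plane be z = a·x + b·y + c.
DH-12−DH-11: 57a + 262b = 326.9;  DH-13−DH-11: 295a − 9b = −195.3.
Solving gives a = −0.61985, b = 1.38256.
Gradient magnitude |∇z| = √(a² + b²) = √(0.38422 + 1.91148) = 1.51516.
True dip = arctan(1.51516) = 56.6°, dipping toward SSE (azimuth ≈ 156°).

56.6°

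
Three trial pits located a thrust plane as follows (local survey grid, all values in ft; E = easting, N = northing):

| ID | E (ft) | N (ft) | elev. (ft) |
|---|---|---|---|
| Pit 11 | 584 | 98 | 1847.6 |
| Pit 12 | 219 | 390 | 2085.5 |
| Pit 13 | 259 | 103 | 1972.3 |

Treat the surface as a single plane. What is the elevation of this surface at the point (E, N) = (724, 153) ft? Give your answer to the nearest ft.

Let the plane be z = a·E + b·N + c.
Pit 12−Pit 11: −365a + 292b = 237.9;  Pit 13−Pit 11: −325a + 5b = 124.7.
Solving gives a = −0.37844, b = 0.34168.
Then c = 1847.6 − a·584 − b·98 = 2035.12.
At (724, 153): z = −274.0 + 52.3 + 2035.12 = 1813.4 ft.

1813 ft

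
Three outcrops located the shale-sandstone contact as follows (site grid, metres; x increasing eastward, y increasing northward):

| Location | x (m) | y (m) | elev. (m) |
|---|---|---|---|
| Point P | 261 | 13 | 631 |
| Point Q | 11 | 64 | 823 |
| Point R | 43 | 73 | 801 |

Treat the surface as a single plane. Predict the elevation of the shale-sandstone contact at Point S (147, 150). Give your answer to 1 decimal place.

737.4 m

Let the plane be z = a·x + b·y + c.
Point Q−Point P: −250a + 51b = 192;  Point R−Point P: −218a + 60b = 170.
Solving gives a = −0.73416, b = 0.16589.
Then c = 631 − a·261 − b·13 = 820.46.
At (147, 150): z = −107.9 + 24.9 + 820.46 = 737.4 m.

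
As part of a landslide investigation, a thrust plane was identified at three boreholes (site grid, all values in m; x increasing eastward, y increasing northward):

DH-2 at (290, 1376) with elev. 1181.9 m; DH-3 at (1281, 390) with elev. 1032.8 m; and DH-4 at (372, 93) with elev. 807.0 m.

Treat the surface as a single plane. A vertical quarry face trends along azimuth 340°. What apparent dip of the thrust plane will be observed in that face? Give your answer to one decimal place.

Two edge vectors: DH-2→DH-3 = (991, -986, -149.1), DH-2→DH-4 = (82, -1283, -374.9).
Normal n = (DH-2→DH-3) × (DH-2→DH-4) = (178356.1, 359299.7, -1190601).
So ∂z/∂x = −n_x/n_z = 0.14980 and ∂z/∂y = −n_y/n_z = 0.30178.
Unit vector along 340° is (sin 340°, cos 340°) = (-0.3420, 0.9397).
Slope in that direction = a·(-0.3420) + b·(0.9397) = 0.23234.
Apparent dip = arctan|0.23234| = 13.1° (true dip is 18.6°, so apparent ≤ true as expected).

13.1°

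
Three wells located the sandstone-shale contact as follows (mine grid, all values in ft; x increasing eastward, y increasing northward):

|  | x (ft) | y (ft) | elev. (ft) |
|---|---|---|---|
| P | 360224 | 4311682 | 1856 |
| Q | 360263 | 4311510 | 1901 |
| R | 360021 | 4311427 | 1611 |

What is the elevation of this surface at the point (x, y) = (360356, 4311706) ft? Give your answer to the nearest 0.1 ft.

Two edge vectors: P→Q = (39, -172, 45), P→R = (-203, -255, -245).
Normal n = (P→Q) × (P→R) = (53615, 420, -44861).
So ∂z/∂x = −n_x/n_z = 1.195136087 and ∂z/∂y = −n_y/n_z = 0.009362252.
Intercept c from P: 1856 − 430516.70 − 40367.05 = −469027.76.
At (360356, 4311706): z = 430674.5 + 40367.3 − 469027.76 = 2014.0 ft.

2014.0 ft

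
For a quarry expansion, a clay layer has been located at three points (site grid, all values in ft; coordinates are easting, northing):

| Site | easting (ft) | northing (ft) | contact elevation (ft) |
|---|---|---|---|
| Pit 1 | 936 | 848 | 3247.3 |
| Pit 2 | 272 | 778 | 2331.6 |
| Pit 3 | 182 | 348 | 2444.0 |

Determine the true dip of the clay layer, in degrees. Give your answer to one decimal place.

Two edge vectors: Pit 1→Pit 2 = (-664, -70, -915.7), Pit 1→Pit 3 = (-754, -500, -803.3).
Normal n = (Pit 1→Pit 2) × (Pit 1→Pit 3) = (-401619, 157046.6, 279220).
So ∂z/∂easting = −n_x/n_z = 1.43836 and ∂z/∂northing = −n_y/n_z = −0.56245.
Gradient magnitude |∇z| = √(a² + b²) = √(2.06888 + 0.31635) = 1.54442.
True dip = arctan(1.54442) = 57.1°, dipping toward WNW (azimuth ≈ 291°).

57.1°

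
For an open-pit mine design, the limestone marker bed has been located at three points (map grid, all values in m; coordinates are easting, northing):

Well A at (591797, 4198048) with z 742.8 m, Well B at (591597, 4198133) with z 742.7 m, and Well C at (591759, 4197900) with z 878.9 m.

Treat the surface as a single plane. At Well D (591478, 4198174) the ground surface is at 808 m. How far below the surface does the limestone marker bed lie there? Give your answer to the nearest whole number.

Two edge vectors: Well A→Well B = (-200, 85, -0.1), Well A→Well C = (-38, -148, 136.1).
Normal n = (Well A→Well B) × (Well A→Well C) = (11553.7, 27223.8, 32830).
So ∂z/∂easting = −n_x/n_z = −0.35192507 and ∂z/∂northing = −n_y/n_z = −0.82923546.
Intercept c from Well A: 742.8 + 208268.20 + 3481170.24 = 3690181.24.
At (591478, 4198174): z_contact = −208155.9 − 3481274.7 + 3690181.24 = 750.6 m.
Depth below ground = 808 − 750.6 = 57 m.

57 m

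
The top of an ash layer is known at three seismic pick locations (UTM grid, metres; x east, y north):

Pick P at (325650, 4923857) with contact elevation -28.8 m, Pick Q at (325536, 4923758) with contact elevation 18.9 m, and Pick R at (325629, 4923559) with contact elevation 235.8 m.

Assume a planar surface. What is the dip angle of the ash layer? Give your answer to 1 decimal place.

Let the plane be z = a·x + b·y + c.
Pick Q−Pick P: −114a − 99b = 47.7;  Pick R−Pick P: −21a − 298b = 264.6.
Solving gives a = 0.37566, b = −0.91439.
Gradient magnitude |∇z| = √(a² + b²) = √(0.14112 + 0.83611) = 0.98855.
True dip = arctan(0.98855) = 44.7°, dipping toward NNW (azimuth ≈ 338°).

44.7°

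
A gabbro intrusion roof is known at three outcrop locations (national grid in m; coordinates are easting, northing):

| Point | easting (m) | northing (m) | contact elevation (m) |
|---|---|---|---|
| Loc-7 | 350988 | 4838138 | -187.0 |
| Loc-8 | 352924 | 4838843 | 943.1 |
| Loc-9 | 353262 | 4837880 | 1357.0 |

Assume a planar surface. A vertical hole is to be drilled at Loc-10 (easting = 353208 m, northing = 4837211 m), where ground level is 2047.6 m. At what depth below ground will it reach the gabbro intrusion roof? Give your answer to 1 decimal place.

Two edge vectors: Loc-7→Loc-8 = (1936, 705, 1130.1), Loc-7→Loc-9 = (2274, -258, 1544).
Normal n = (Loc-7→Loc-8) × (Loc-7→Loc-9) = (1380085.8, -419336.6, -2102658).
So ∂z/∂easting = −n_x/n_z = 0.656352959 and ∂z/∂northing = −n_y/n_z = −0.199431672.
Intercept c from Loc-7: -187 − 230372.01 + 964877.95 = 734318.94.
At (353208, 4837211): z_contact = 231829.12 − 964693.08 + 734318.94 = 1454.98 m.
Depth below ground = 2047.6 − 1454.98 = 592.6 m.

592.6 m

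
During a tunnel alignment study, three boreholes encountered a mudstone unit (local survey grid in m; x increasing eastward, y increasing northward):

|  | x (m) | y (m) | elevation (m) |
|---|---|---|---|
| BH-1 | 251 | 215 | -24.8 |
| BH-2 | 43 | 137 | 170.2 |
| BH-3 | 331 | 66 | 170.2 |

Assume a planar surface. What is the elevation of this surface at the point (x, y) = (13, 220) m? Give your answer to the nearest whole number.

56 m

Two edge vectors: BH-1→BH-2 = (-208, -78, 195), BH-1→BH-3 = (80, -149, 195).
Normal n = (BH-1→BH-2) × (BH-1→BH-3) = (13845, 56160, 37232).
So ∂z/∂x = −n_x/n_z = −0.37186 and ∂z/∂y = −n_y/n_z = −1.50838.
Intercept c from BH-1: -24.8 + 93.34 + 324.30 = 392.84.
At (13, 220): z = −4.8 − 331.8 + 392.84 = 56.2 m.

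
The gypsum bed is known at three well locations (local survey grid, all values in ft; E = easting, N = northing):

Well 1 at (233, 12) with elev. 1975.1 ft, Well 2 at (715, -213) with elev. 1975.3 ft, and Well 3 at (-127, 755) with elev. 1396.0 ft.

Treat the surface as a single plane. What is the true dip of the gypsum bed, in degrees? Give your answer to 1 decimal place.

48.0°

Let the plane be z = a·E + b·N + c.
Well 2−Well 1: 482a − 225b = 0.2;  Well 3−Well 1: −360a + 743b = −579.1.
Solving gives a = −0.46964, b = −1.00696.
Gradient magnitude |∇z| = √(a² + b²) = √(0.22056 + 1.01396) = 1.11109.
True dip = arctan(1.11109) = 48.0°, dipping toward NNE (azimuth ≈ 025°).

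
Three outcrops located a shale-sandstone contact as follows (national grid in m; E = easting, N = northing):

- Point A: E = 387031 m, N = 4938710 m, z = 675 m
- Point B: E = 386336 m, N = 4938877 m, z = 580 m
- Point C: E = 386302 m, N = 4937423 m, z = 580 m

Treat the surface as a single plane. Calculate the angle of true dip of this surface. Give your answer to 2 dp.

Let the plane be z = a·E + b·N + c.
Point B−Point A: −695a + 167b = −95;  Point C−Point A: −729a − 1287b = −95.
Solving gives a = 0.13593, b = −0.00318.
Gradient magnitude |∇z| = √(a² + b²) = √(0.01848 + 0.00001) = 0.13596.
True dip = arctan(0.13596) = 7.74°, dipping toward W (azimuth ≈ 271°).

7.74°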